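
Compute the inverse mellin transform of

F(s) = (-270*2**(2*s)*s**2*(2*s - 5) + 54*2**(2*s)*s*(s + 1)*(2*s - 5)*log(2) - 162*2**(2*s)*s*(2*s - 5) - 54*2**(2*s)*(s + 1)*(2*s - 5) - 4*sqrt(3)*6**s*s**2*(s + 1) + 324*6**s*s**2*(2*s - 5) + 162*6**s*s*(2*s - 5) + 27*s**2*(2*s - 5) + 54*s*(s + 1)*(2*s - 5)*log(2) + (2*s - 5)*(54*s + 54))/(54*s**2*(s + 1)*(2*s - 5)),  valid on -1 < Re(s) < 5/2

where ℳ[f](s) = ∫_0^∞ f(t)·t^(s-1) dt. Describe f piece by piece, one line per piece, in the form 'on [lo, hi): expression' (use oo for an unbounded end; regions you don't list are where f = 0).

on [0, 1): t/2
on [1, 4): log(t/2)
on [4, 6): t/2 + 3
on [6, oo): 4*sqrt(2)/t**(5/2)

strip the common scale on t: t on [0, 1/2); log(t) on [1/2, 2); t + 3 on [2, 3); …
linearity at 1, 4, 6 turns ℳ[f](s) into 4 summed integrals
the [0, 1) slice contributes ∫ t/2·t^(s-1) dt
∫ over [1, 4) of log(t/2)·t^(s-1) joins the sum
over [4, 6), the kernel integral of (t/2 + 3) enters the sum
[6, ∞) adds the kernel integral of 4*sqrt(2)/t**(5/2)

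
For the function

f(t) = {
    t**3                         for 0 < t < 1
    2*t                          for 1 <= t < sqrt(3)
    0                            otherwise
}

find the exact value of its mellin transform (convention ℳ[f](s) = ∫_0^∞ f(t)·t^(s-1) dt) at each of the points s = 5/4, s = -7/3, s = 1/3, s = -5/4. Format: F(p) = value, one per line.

the power substitution comes off first: t**(3/2) on [0, 1); 2*sqrt(t) on [1, 3)
along the cuts 1, ℳ[f](s) splits into 2 integrals
the [0, 1) slice contributes ∫ t**3·t^(s-1) dt
piece [1, sqrt(3)): integrate 2*t against the kernel

F(5/4) = -100/153 + 8*3**(1/8)/3
F(-7/3) = 3 - 3**(1/3)/2
F(1/3) = -6/5 + 3*3**(2/3)/2
F(-5/4) = 60/7 - 8*3**(7/8)/3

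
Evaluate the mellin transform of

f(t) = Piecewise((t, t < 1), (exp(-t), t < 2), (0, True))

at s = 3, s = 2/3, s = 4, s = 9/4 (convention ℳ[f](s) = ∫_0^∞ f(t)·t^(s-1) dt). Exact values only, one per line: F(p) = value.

F(3) = -10*exp(-2) + 1/4 + 5*exp(-1)
F(2/3) = -uppergamma(2/3, 2) + uppergamma(2/3, 1) + 3/5
F(4) = -38*exp(-2) + 1/5 + 16*exp(-1)
F(9/4) = -uppergamma(9/4, 2) + 4/13 + uppergamma(9/4, 1)

split f at 1: ℳ[f](s) collects 2 kernel integrals
on [0, 1): add ∫ t·t^(s-1) dt
segment 1 to 2 holds exp(-t); add its integral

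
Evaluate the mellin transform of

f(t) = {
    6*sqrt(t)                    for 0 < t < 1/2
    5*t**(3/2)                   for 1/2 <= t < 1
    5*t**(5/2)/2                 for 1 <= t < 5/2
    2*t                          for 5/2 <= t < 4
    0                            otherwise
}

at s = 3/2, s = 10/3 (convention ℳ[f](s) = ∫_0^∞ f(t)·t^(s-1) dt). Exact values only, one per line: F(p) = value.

F(3/2) = 99067/1920 - 5*sqrt(10)/2
F(10/3) = -1875*2**(2/3)*5**(1/3)/208 + 699*2**(1/6)/10672 + 123/203 + 9375*2**(1/6)*5**(5/6)/448 + 1536*2**(2/3)/13

summing 4 kernel integrals split by 1/2, 1, 5/2 yields ℳ[f](s)
[0, 1/2) adds the kernel integral of 6*sqrt(t)
∫ 5*t**(3/2)·t^(s-1) over [1/2, 1)
the [1, 5/2) slice contributes ∫ 5*t**(5/2)/2·t^(s-1) dt
for t in [5/2, 4): the term is ∫ 2*t·t^(s-1)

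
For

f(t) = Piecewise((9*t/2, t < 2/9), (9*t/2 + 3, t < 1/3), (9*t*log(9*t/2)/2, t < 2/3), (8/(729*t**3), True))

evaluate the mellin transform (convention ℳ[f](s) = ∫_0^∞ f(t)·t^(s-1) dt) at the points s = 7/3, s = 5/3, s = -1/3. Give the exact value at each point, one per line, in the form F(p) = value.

F(7/3) = -193*18**(1/3)/6075 - 4*6**(1/3)/189 - 3**(2/3)*log(3)/60 + 3**(2/3)*log(2)/60 + 97*3**(2/3)/1400 + 2*18**(1/3)*log(3)/15
F(5/3) = -227*12**(1/3)/2592 - 2*6**(2/3)/45 - 3**(1/3)*log(3)/16 + 3**(1/3)*log(2)/16 + 183*3**(1/3)/640 + 12**(1/3)*log(3)/4
F(-1/3) = -1213*12**(1/3)/360 - 27*3**(1/3)/8 - 9*3**(1/3)*log(3)/4 + 9*3**(1/3)*log(2)/4 + 9*12**(1/3)*log(3)/4 + 9*6**(2/3)/2

reversing the common scale on t: 3*t/2 on [0, 2/3); 3*t/2 + 3 on [2/3, 1); 3*t*log(3*t/2)/2 on [1, 2); …
back out the common scale on t: t on [0, 1); t + 3 on [1, 3/2); t*log(t) on [3/2, 3); …
split f at 2/9, 1/3, 2/3: ℳ[f](s) collects 4 kernel integrals
on [0, 2/9): add ∫ 9*t/2·t^(s-1) dt
on [2/9, 1/3) integrate f = (9*t/2 + 3) against the kernel
between 1/3 and 2/3 the integrand is 9*t*log(9*t/2)/2·t^(s-1)
piece [2/3, ∞): integrate 8/(729*t**3) against the kernel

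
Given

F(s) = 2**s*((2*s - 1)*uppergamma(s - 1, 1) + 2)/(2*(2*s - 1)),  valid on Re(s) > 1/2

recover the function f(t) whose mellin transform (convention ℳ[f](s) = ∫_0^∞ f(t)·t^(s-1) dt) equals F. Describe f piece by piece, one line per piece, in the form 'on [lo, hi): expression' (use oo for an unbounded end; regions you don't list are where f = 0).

on [0, 2): sqrt(2)/(2*sqrt(t))
on [2, oo): exp(-t/2)/t

back out the shared t-power: sqrt(2)*sqrt(t)/2 on [0, 2); exp(-t/2) on [2, ∞)
invert the common scale on t to get sqrt(t) on [0, 1); exp(-t) on [1, ∞)
decompose at 2; ℳ[f](s) sums the 2 pieces' integrals
∫ sqrt(2)/(2*sqrt(t))·t^(s-1) over [0, 2)
the [2, ∞) slice contributes ∫ exp(-t/2)/t·t^(s-1) dt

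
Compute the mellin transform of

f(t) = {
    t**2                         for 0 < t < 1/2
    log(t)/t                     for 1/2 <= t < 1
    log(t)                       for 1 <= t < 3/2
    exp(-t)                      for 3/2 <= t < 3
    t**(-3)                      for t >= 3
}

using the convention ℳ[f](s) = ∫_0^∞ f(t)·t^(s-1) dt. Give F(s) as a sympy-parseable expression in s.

(108*2**s*s**2*(s - 3)*(s + 2)*(s**2 - 2*s + 1)*uppergamma(s, 3/2) - 108*2**s*s**2*(s - 3)*(s + 2)*(s**2 - 2*s + 1)*uppergamma(s, 3) - 108*2**s*s**2*(s - 3)*(s + 2) + 108*2**s*(s - 3)*(s + 2)*(s**2 - 2*s + 1) - 108*3**s*s*(s - 3)*(s + 2)*(s**2 - 2*s + 1)*log(2) + 108*3**s*s*(s - 3)*(s + 2)*(s**2 - 2*s + 1)*log(3) - 108*3**s*(s - 3)*(s + 2)*(s**2 - 2*s + 1) - 4*6**s*s**2*(s + 2)*(s**2 - 2*s + 1) + 216*s**3*(s - 3)*(s + 2)*log(2) - 216*s**2*(s - 3)*(s + 2)*log(2) + 216*s**2*(s - 3)*(s + 2) + 27*s**2*(s - 3)*(s**2 - 2*s + 1))/(108*2**s*s**2*(s - 3)*(s + 2)*(s**2 - 2*s + 1))
  -2 < Re(s) < 3

breakpoints 1/2, 1, 3/2, 3: one integral from each of the 5 segments
on [0, 1/2) integrate f = t**2 against the kernel
segment [1/2, 1) carries log(t)/t; integrate it
segment 1 to 3/2 holds log(t); add its integral
[3/2, 3) adds the kernel integral of exp(-t)
over [3, ∞), the kernel integral of t**(-3) enters the sum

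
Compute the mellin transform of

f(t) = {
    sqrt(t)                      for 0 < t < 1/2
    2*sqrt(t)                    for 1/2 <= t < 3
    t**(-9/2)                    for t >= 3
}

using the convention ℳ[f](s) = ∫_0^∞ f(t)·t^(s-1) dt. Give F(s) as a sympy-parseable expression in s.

the shared t-power comes off first: 1 on [0, 1/2); 2 on [1/2, 3); t**(-5) on [3, ∞)
back out the shared t-power: t on [0, 1/2); 2*t on [1/2, 3); t**(-4) on [3, ∞)
f breaks at 1/2, 3 into 3 integrals to sum
segment 0 to 1/2 holds sqrt(t); add its integral
over [1/2, 3), the kernel integral of 2*sqrt(t) enters the sum
[3, ∞) adds the kernel integral of t**(-9/2)

2**(1/2 - s)*(486*6**(s + 1/2)*(2*s - 9) - 6**(s + 1/2)*(2*s + 1) - 486*s + 2187)/(243*(2*s - 9)*(2*s + 1))
  -1/2 < Re(s) < 9/2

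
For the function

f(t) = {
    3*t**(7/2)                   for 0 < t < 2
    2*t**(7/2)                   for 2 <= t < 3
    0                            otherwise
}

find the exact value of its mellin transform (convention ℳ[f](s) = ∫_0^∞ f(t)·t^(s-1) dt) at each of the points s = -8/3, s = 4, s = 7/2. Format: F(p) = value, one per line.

F(-8/3) = 6*2**(5/6)/5 + 12*3**(5/6)/5
F(4) = 256*sqrt(2)/15 + 2916*sqrt(3)/5
F(7/2) = 4502/7

slice at 2, transform all 2 pieces, and sum them
the [0, 2) slice contributes ∫ 3*t**(7/2)·t^(s-1) dt
[2, 3) adds the kernel integral of 2*t**(7/2)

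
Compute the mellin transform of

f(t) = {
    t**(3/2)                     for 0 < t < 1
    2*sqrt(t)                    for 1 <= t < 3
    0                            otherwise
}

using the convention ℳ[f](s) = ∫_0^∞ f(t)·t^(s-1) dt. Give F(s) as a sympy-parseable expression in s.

(4*sqrt(3)*3**s*(2*s + 3) - 4*s - 10)/((2*s + 1)*(2*s + 3))
  Re(s) > -3/2

f breaks at 1 into 2 integrals to sum
the [0, 1) slice contributes ∫ t**(3/2)·t^(s-1) dt
on [1, 3): add ∫ 2*sqrt(t)·t^(s-1) dt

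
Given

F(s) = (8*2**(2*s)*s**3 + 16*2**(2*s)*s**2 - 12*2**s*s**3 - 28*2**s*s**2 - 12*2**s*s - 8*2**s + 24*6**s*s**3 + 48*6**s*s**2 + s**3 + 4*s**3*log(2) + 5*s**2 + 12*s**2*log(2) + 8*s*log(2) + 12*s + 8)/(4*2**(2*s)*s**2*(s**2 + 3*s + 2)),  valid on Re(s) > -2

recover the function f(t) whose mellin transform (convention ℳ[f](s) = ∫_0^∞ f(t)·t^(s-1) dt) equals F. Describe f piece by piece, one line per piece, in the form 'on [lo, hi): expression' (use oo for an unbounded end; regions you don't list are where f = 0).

on [0, 1/4): 4*t**2
on [1/4, 1/2): log(2*t)
on [1/2, 1): 6*t
on [1, 3/2): 4*t

peel off the common scale on t: t**2 on [0, 1/2); log(t) on [1/2, 1); 3*t on [1, 2); …
peel off the shared t-power: t on [0, 1/2); log(t)/t on [1/2, 1); 3 on [1, 2); …
treat the 4 regions marked off by 1/4, 1/2, 1 separately and sum
∫ over [0, 1/4) of 4*t**2·t^(s-1) joins the sum
over [1/4, 1/2), the kernel integral of log(2*t) enters the sum
the [1/2, 1) slice contributes ∫ 6*t·t^(s-1) dt
piece [1, 3/2): integrate 4*t against the kernel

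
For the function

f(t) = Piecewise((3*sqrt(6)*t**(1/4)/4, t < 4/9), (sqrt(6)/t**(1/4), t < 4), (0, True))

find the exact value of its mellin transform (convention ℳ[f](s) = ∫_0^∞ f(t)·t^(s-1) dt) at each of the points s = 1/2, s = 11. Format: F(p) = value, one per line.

F(1/2) = -20/3 + 8*sqrt(3)
F(11) = -394264576/20240783447805 + 16777216*sqrt(3)/43

undo the power substitution: 3*sqrt(6)*sqrt(t)/4 on [0, 2/3); sqrt(6)/sqrt(t) on [2/3, 2)
peel off the shared t-power: 3*sqrt(6)*t**(3/2)/4 on [0, 2/3); sqrt(6)*sqrt(t) on [2/3, 2)
remove the common scale on t first: t**(3/2) on [0, 1); 2*sqrt(t) on [1, 3)
cuts at 4/9: linearity sums the 2 kernel integrals
piece [0, 4/9): integrate 3*sqrt(6)*t**(1/4)/4 against the kernel
segment 4/9 to 4 holds sqrt(6)/t**(1/4); add its integral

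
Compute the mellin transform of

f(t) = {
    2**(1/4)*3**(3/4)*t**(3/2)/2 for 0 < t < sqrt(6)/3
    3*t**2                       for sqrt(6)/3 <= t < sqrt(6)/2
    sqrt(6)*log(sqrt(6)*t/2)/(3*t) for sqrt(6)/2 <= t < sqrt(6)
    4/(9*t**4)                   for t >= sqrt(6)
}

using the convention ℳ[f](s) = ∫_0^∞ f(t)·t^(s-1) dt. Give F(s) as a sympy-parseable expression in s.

peel off the power substitution: 2**(1/4)*3**(3/4)*t**(3/4)/2 on [0, 2/3); 3*t on [2/3, 3/2); sqrt(6)*log(sqrt(6)*sqrt(t)/2)/(3*sqrt(t)) on [3/2, 6); …
back out the common scale on t: t**(3/4) on [0, 1); 2*t on [1, 9/4); log(sqrt(t))/sqrt(t) on [9/4, 9); …
invert the power substitution to get t**(3/2) on [0, 1); 2*t**2 on [1, 3/2); log(t)/t on [3/2, 3); …
treat the 4 regions marked off by sqrt(6)/3, sqrt(6)/2, sqrt(6) separately and sum
segment [0, sqrt(6)/3) carries 2**(1/4)*3**(3/4)*t**(3/2)/2; integrate it
on [sqrt(6)/3, sqrt(6)/2) integrate f = 3*t**2 against the kernel
segment [sqrt(6)/2, sqrt(6)) carries sqrt(6)*log(sqrt(6)*t/2)/(3*t); integrate it
piece [sqrt(6), ∞): integrate 4/(9*t**4) against the kernel

(324*2**s*(s - 4)*(s + 2)*(s**2 - 2*s + 1) - 324*2**s*(s - 4)*(2*s + 3)*(s**2 - 2*s + 1) - 108*3**s*s*(s - 4)*(s + 2)*(2*s + 3)*log(3) + 108*3**s*s*(s - 4)*(s + 2)*(2*s + 3)*log(2) - 108*3**s*(s - 4)*(s + 2)*(2*s + 3)*log(2) + 108*3**s*(s - 4)*(s + 2)*(2*s + 3) + 108*3**s*(s - 4)*(s + 2)*(2*s + 3)*log(3) + 729*3**s*(s - 4)*(2*s + 3)*(s**2 - 2*s + 1) + 54*6**s*s*(s - 4)*(s + 2)*(2*s + 3)*log(3) - 54*6**s*(s - 4)*(s + 2)*(2*s + 3)*log(3) - 54*6**s*(s - 4)*(s + 2)*(2*s + 3) - 2*6**s*(s + 2)*(2*s + 3)*(s**2 - 2*s + 1))/(162*2**s*(3/2)**(s/2)*(s - 4)*(s + 2)*(2*s + 3)*(s**2 - 2*s + 1))
  -3/2 < Re(s) < 4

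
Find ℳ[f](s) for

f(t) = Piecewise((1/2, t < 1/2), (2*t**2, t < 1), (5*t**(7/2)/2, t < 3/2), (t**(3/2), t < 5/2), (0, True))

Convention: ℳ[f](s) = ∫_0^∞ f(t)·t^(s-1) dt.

cuts at 1/2, 1, 3/2: linearity sums the 4 kernel integrals
[0, 1/2) adds the kernel integral of 1/2
on [1/2, 1): add ∫ 2*t**2·t^(s-1) dt
on [1, 3/2) integrate f = 5*t**(7/2)/2 against the kernel
∫ over [3/2, 5/2) of t**(3/2)·t^(s-1) joins the sum

(-32*2**s*s**3 + 80*2**s*s**2 + 192*2**s*s + 222*3**s*sqrt(6)*s**3 + 681*3**s*sqrt(6)*s**2 + 474*3**s*sqrt(6)*s + 80*sqrt(10)*5**s*s**3 + 440*sqrt(10)*5**s*s**2 + 560*sqrt(10)*5**s*s + 64*s**2 + 320*s + 336)/(16*2**s*s*(4*s**3 + 28*s**2 + 61*s + 42))
  Re(s) > 0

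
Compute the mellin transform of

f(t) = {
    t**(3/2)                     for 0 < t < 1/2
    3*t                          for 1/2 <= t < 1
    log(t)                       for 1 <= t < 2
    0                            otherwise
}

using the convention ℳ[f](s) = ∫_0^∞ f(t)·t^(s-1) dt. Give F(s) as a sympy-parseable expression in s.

linearity at 1/2, 1 turns ℳ[f](s) into 3 summed integrals
on [0, 1/2): add ∫ t**(3/2)·t^(s-1) dt
segment 1/2 to 1 holds 3*t; add its integral
for t in [1, 2): the term is ∫ log(t)·t^(s-1)

(-2*2**(2*s)*(s + 1)*(2*s + 3) + 6*2**s*s**2*(2*s + 3) + 2*2**s*(s + 1)*(2*s + 3) + 4**s*s*(s + 1)*(2*s + 3)*log(4) + sqrt(2)*s**2*(s + 1) - 3*s**2*(2*s + 3))/(2*2**s*s**2*(s + 1)*(2*s + 3))
  Re(s) > -3/2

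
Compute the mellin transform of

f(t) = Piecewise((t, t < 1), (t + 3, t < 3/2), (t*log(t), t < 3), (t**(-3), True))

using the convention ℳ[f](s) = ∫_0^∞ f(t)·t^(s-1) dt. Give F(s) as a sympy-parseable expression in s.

split f at 1, 3/2, 3: ℳ[f](s) collects 4 kernel integrals
between 0 and 1 the integrand is t·t^(s-1)
between 1 and 3/2 the integrand is (t + 3)·t^(s-1)
for t in [3/2, 3): the term is ∫ t*log(t)·t^(s-1)
for t in [3, ∞): the term is ∫ t**(-3)·t^(s-1)

(-162*2**s*s*(s - 3)*(s**2 + 2*s + 1) - 162*2**s*(s - 3)*(s**2 + 2*s + 1) - 81*3**s*s**2*(s - 3)*(s + 1)*log(3) + 81*3**s*s**2*(s - 3)*(s + 1)*log(2) - 81*3**s*s*(s - 3)*(s + 1)*log(3) + 81*3**s*s*(s - 3)*(s + 1)*log(2) + 81*3**s*s*(s - 3)*(s + 1) + 243*3**s*s*(s - 3)*(s**2 + 2*s + 1) + 162*3**s*(s - 3)*(s**2 + 2*s + 1) + 162*6**s*s**2*(s - 3)*(s + 1)*log(3) - 162*6**s*s*(s - 3)*(s + 1) + 162*6**s*s*(s - 3)*(s + 1)*log(3) - 2*6**s*s*(s + 1)*(s**2 + 2*s + 1))/(54*2**s*s*(s - 3)*(s + 1)*(s**2 + 2*s + 1))
  -1 < Re(s) < 3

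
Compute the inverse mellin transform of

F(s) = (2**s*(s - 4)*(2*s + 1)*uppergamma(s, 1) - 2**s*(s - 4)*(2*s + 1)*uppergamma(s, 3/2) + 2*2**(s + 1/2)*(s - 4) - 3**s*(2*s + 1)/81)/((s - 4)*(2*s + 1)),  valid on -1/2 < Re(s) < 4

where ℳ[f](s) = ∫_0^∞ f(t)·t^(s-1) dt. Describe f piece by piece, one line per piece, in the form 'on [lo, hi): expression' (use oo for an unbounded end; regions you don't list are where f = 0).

summing 3 kernel integrals split by 2, 3 yields ℳ[f](s)
piece [0, 2): integrate sqrt(t) against the kernel
on [2, 3) integrate f = exp(-t/2) against the kernel
over [3, ∞), the kernel integral of t**(-4) enters the sum

on [0, 2): sqrt(t)
on [2, 3): exp(-t/2)
on [3, oo): t**(-4)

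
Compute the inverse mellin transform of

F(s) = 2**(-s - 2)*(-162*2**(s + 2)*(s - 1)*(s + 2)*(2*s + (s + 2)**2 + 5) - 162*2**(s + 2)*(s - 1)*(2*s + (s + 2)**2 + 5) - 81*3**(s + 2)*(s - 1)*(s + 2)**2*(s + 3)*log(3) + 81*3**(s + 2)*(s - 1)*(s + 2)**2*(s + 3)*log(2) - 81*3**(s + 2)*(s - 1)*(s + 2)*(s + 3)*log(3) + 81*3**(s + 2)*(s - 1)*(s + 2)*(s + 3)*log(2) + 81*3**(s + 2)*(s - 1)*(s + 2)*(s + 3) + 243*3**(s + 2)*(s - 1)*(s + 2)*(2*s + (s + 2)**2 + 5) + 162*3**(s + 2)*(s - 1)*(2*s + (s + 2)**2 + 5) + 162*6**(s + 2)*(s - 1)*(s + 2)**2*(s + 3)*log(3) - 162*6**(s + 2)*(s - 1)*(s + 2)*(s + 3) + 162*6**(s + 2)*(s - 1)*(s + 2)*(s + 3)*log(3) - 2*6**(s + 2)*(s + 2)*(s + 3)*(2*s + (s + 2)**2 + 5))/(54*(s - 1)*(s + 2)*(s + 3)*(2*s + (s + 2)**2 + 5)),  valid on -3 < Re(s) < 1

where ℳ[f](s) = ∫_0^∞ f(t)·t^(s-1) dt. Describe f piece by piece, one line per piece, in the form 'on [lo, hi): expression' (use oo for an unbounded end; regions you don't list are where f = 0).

back out the shared t-power: t on [0, 1); t + 3 on [1, 3/2); t*log(t) on [3/2, 3); …
cuts at 1, 3/2, 3: linearity sums the 4 kernel integrals
segment 0 to 1 holds t**3; add its integral
∫ t**2*(t + 3)·t^(s-1) over [1, 3/2)
over [3/2, 3), the kernel integral of t**3*log(t) enters the sum
over [3, ∞), the kernel integral of 1/t enters the sum

on [0, 1): t**3
on [1, 3/2): t**2*(t + 3)
on [3/2, 3): t**3*log(t)
on [3, oo): 1/t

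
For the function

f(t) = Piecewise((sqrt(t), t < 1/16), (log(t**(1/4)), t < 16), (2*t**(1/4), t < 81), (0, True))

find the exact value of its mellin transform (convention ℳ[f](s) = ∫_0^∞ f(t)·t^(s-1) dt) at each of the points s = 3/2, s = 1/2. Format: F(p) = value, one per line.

F(3/2) = 4097*log(2)/96 + 8408191/3584
F(1/2) = 17*log(2)/2 + 2255/48

back out the power substitution: t on [0, 1/4); log(sqrt(t)) on [1/4, 4); 2*sqrt(t) on [4, 9)
invert the power substitution to get t**2 on [0, 1/2); log(t) on [1/2, 2); 2*t on [2, 3)
breakpoints 1/16, 16: one integral from each of the 3 segments
segment 0 to 1/16 holds sqrt(t); add its integral
segment [1/16, 16) carries log(t**(1/4)); integrate it
∫ 2*t**(1/4)·t^(s-1) over [16, 81)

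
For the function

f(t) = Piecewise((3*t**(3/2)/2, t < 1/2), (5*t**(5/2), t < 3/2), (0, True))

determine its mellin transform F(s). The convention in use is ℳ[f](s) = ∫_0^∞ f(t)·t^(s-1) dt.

decompose at 1/2; ℳ[f](s) sums the 2 pieces' integrals
on [0, 1/2) integrate f = 3*t**(3/2)/2 against the kernel
the [1/2, 3/2) slice contributes ∫ 5*t**(5/2)·t^(s-1) dt

2**(-s - 3/2)*(3**(s + 5/2)*(10*s + 15) - 4*s)/((2*s + 3)*(2*s + 5))
  Re(s) > -3/2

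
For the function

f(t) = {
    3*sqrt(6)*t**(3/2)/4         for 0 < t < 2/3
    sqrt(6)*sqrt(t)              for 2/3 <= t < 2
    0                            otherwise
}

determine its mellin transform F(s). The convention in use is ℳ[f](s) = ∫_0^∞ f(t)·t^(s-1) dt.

(2/3)**s*(2*3**(s + 1/2)*(4*s + 6) - 4*s - 10)/((2*s + 1)*(2*s + 3))
  Re(s) > -3/2

peel off the common scale on t: t**(3/2) on [0, 1); 2*sqrt(t) on [1, 3)
cuts at 2/3: linearity sums the 2 kernel integrals
[0, 2/3) adds the kernel integral of 3*sqrt(6)*t**(3/2)/4
∫ sqrt(6)*sqrt(t)·t^(s-1) over [2/3, 2)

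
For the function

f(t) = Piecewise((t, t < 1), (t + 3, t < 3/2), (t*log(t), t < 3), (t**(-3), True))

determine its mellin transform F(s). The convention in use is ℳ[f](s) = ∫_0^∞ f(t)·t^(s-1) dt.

(-162*2**s*s*(s - 3)*(s**2 + 2*s + 1) - 162*2**s*(s - 3)*(s**2 + 2*s + 1) - 81*3**s*s**2*(s - 3)*(s + 1)*log(3) + 81*3**s*s**2*(s - 3)*(s + 1)*log(2) - 81*3**s*s*(s - 3)*(s + 1)*log(3) + 81*3**s*s*(s - 3)*(s + 1)*log(2) + 81*3**s*s*(s - 3)*(s + 1) + 243*3**s*s*(s - 3)*(s**2 + 2*s + 1) + 162*3**s*(s - 3)*(s**2 + 2*s + 1) + 162*6**s*s**2*(s - 3)*(s + 1)*log(3) - 162*6**s*s*(s - 3)*(s + 1) + 162*6**s*s*(s - 3)*(s + 1)*log(3) - 2*6**s*s*(s + 1)*(s**2 + 2*s + 1))/(54*2**s*s*(s - 3)*(s + 1)*(s**2 + 2*s + 1))
  -1 < Re(s) < 3

split f at 1, 3/2, 3: ℳ[f](s) collects 4 kernel integrals
for t in [0, 1): the term is ∫ t·t^(s-1)
for t in [1, 3/2): the term is ∫ (t + 3)·t^(s-1)
piece [3/2, 3): integrate t*log(t) against the kernel
segment 3 to ∞ holds t**(-3); add its integral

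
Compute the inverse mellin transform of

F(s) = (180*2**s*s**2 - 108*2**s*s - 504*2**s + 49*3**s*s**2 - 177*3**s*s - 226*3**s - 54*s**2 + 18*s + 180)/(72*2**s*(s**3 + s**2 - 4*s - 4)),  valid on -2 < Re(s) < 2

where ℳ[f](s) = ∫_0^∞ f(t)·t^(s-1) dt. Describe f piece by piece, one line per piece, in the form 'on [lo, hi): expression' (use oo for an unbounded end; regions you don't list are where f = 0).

on [0, 1/2): t**2
on [1/2, 1): t*(2*t + 1)
on [1, 3/2): t**2/2
on [3/2, oo): t**(-2)

undo the shared t-power: t on [0, 1/2); 2*t + 1 on [1/2, 1); t/2 on [1, 3/2); …
breakpoints 1/2, 1, 3/2: one integral from each of the 4 segments
on [0, 1/2): add ∫ t**2·t^(s-1) dt
the [1/2, 1) slice contributes ∫ t*(2*t + 1)·t^(s-1) dt
for t in [1, 3/2): the term is ∫ t**2/2·t^(s-1)
on [3/2, ∞) integrate f = t**(-2) against the kernel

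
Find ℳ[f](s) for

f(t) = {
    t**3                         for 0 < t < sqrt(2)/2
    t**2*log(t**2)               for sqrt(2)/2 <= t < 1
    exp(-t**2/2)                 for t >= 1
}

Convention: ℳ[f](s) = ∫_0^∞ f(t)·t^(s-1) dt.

(-2*2**(s/2)*(s + 3) + 2*2**s*(s + 3)*(s**2/4 + s + 1)*uppergamma(s/2, 1/2) + s*(s + 3)*log(2)/2 + s + (s + 3)*log(2) + sqrt(2)*(s**2/4 + s + 1) + 3)/(4*2**(s/2)*(s + 3)*(s**2/4 + s + 1))
  Re(s) > -3

invert the power substitution to get t**(3/2) on [0, 1/2); t*log(t) on [1/2, 1); exp(-t/2) on [1, ∞)
breakpoints sqrt(2)/2, 1: one integral from each of the 3 segments
on [0, sqrt(2)/2) integrate f = t**3 against the kernel
[sqrt(2)/2, 1) adds the kernel integral of t**2*log(t**2)
[1, ∞) adds the kernel integral of exp(-t**2/2)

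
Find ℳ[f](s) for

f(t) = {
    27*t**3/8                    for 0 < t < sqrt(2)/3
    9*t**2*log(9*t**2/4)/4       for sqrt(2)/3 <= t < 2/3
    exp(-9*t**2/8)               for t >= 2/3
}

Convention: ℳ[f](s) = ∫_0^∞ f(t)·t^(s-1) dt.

2**(s/2)*(-8*2**(s/2)*(s + 3) + 2*2**s*(s + 3)*(s**2 + 4*s + 4)*uppergamma(s/2, 1/2) + s*(s + 3)*log(4) + 4*s + 4*(s + 3)*log(2) + sqrt(2)*(s**2 + 4*s + 4) + 12)/(4*3**s*(s + 3)*(s**2 + 4*s + 4))
  Re(s) > -3

reversing the common scale on t: t**3 on [0, sqrt(2)/2); t**2*log(t**2) on [sqrt(2)/2, 1); exp(-t**2/2) on [1, ∞)
invert the power substitution to get t**(3/2) on [0, 1/2); t*log(t) on [1/2, 1); exp(-t/2) on [1, ∞)
decompose at sqrt(2)/3, 2/3; ℳ[f](s) sums the 3 pieces' integrals
on [0, sqrt(2)/3) integrate f = 27*t**3/8 against the kernel
∫ over [sqrt(2)/3, 2/3) of 9*t**2*log(9*t**2/4)/4·t^(s-1) joins the sum
on [2/3, ∞): add ∫ exp(-9*t**2/8)·t^(s-1) dt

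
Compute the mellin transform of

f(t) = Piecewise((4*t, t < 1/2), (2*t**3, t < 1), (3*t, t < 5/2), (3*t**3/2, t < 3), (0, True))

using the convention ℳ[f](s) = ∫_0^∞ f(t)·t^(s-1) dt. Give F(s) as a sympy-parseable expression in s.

(-16*2**s*s - 112*2**s - 255*5**s*s - 15*5**s + 648*6**s*s + 648*6**s + 28*s + 92)/(16*2**s*(s**2 + 4*s + 3))
  Re(s) > -1

breakpoints 1/2, 1, 5/2: one integral from each of the 4 segments
[0, 1/2) adds the kernel integral of 4*t
for t in [1/2, 1): the term is ∫ 2*t**3·t^(s-1)
the [1, 5/2) slice contributes ∫ 3*t·t^(s-1) dt
∫ over [5/2, 3) of 3*t**3/2·t^(s-1) joins the sum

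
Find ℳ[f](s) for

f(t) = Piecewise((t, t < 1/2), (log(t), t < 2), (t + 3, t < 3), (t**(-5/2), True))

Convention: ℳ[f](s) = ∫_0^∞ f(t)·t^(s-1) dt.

the 4 pieces separated at 1/2, 2, 3 each add one integral
on [0, 1/2) integrate f = t against the kernel
on [1/2, 2) integrate f = log(t) against the kernel
piece [2, 3): integrate (t + 3) against the kernel
[3, ∞) adds the kernel integral of t**(-5/2)

(-270*2**(2*s)*s**2*(2*s - 5) + 54*2**(2*s)*s*(s + 1)*(2*s - 5)*log(2) - 162*2**(2*s)*s*(2*s - 5) - 54*2**(2*s)*(s + 1)*(2*s - 5) - 4*sqrt(3)*6**s*s**2*(s + 1) + 324*6**s*s**2*(2*s - 5) + 162*6**s*s*(2*s - 5) + 27*s**2*(2*s - 5) + 54*s*(s + 1)*(2*s - 5)*log(2) + (2*s - 5)*(54*s + 54))/(54*2**s*s**2*(s + 1)*(2*s - 5))
  -1 < Re(s) < 5/2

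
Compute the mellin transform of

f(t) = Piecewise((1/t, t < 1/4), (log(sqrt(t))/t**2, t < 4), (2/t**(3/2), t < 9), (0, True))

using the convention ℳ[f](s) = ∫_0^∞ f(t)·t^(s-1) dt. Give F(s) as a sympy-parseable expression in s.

2**(4 - 2*s)*(-128*2**(4*s - 8)*(s - 2)**2*(s - 1) + 16*2**(4*s - 8)*(s - 2)*(s - 1)*(2*s - 3)*log(2) - 8*2**(4*s - 8)*(s - 1)*(2*s - 3) + 192*6**(2*s - 4)*(s - 2)**2*(s - 1) + 4*(s - 2)**2*(2*s - 3) + 16*(s - 2)*(s - 1)*(2*s - 3)*log(2) + 2*(s - 1)*(8*s - 12))/(16*(s - 2)**2*(s - 1)*(2*s - 3))
  Re(s) > 1

the shared t-power comes off first: 1 on [0, 1/4); log(sqrt(t))/t on [1/4, 4); 2/sqrt(t) on [4, 9)
remove the shared t-power first: t on [0, 1/4); log(sqrt(t)) on [1/4, 4); 2*sqrt(t) on [4, 9)
invert the power substitution to get t**2 on [0, 1/2); log(t) on [1/2, 2); 2*t on [2, 3)
summing 3 kernel integrals split by 1/4, 4 yields ℳ[f](s)
the [0, 1/4) slice contributes ∫ 1/t·t^(s-1) dt
∫ over [1/4, 4) of log(sqrt(t))/t**2·t^(s-1) joins the sum
∫ over [4, 9) of 2/t**(3/2)·t^(s-1) joins the sum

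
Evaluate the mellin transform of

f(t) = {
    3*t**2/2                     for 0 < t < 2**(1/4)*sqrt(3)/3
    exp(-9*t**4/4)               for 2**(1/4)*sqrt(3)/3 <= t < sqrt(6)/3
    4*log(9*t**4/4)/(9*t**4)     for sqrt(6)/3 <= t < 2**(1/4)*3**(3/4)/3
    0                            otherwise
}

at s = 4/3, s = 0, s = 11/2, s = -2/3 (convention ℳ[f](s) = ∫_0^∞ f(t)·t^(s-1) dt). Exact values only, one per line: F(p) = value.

F(4/3) = 6**(1/3)*(-30*3**(1/3) + log(2**(20*3**(1/3))/3**(20*3**(1/3))) - 20*2**(1/3)*uppergamma(1/3, 1) + 20*2**(1/3)*uppergamma(1/3, 1/2) + 12*sqrt(2) + 45*2**(1/3))/240
F(0) = -log(3)/6 + Ei(-1)/4 + 1/12 + log(2)/6 - Ei(-1/2)/4 + sqrt(2)/4
F(11/2) = 2**(3/8)*3**(1/4)*(-320*3**(3/8) - 45*2**(3/8)*uppergamma(11/8, 1) + 6*sqrt(2) + 45*2**(3/8)*uppergamma(11/8, 1/2) + log(3**(120*3**(3/8))/2**(120*3**(3/8))) + 320*2**(3/8))/1215
F(-2/3) = 2**(5/6)*3**(1/3)*(-48*3**(5/6) + log(2**(56*3**(5/6))/3**(56*3**(5/6))) - 147*2**(5/6)*uppergamma(-1/6, 1) + 147*2**(5/6)*uppergamma(-1/6, 1/2) + 108*2**(5/6) + 441*sqrt(2))/2352

back out the power substitution: 3*t/2 on [0, sqrt(2)/3); exp(-9*t**2/4) on [sqrt(2)/3, 2/3); 4*log(9*t**2/4)/(9*t**2) on [2/3, sqrt(6)/3)
remove the common scale on t first: t on [0, sqrt(2)/2); exp(-t**2) on [sqrt(2)/2, 1); log(t**2)/t**2 on [1, sqrt(6)/2)
back out the power substitution: sqrt(t) on [0, 1/2); exp(-t) on [1/2, 1); log(t)/t on [1, 3/2)
split f at 2**(1/4)*sqrt(3)/3, sqrt(6)/3: ℳ[f](s) collects 3 kernel integrals
for t in [0, 2**(1/4)*sqrt(3)/3): the term is ∫ 3*t**2/2·t^(s-1)
for t in [2**(1/4)*sqrt(3)/3, sqrt(6)/3): the term is ∫ exp(-9*t**4/4)·t^(s-1)
∫ over [sqrt(6)/3, 2**(1/4)*3**(3/4)/3) of 4*log(9*t**4/4)/(9*t**4)·t^(s-1) joins the sum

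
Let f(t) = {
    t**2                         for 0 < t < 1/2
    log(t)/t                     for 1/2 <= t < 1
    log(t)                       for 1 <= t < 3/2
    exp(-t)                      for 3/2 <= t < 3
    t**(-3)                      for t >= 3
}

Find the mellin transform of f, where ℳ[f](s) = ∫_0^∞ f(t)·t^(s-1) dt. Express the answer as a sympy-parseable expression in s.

(108*2**s*s**2*(s - 3)*(s + 2)*(s**2 - 2*s + 1)*uppergamma(s, 3/2) - 108*2**s*s**2*(s - 3)*(s + 2)*(s**2 - 2*s + 1)*uppergamma(s, 3) - 108*2**s*s**2*(s - 3)*(s + 2) + 108*2**s*(s - 3)*(s + 2)*(s**2 - 2*s + 1) - 108*3**s*s*(s - 3)*(s + 2)*(s**2 - 2*s + 1)*log(2) + 108*3**s*s*(s - 3)*(s + 2)*(s**2 - 2*s + 1)*log(3) - 108*3**s*(s - 3)*(s + 2)*(s**2 - 2*s + 1) - 4*6**s*s**2*(s + 2)*(s**2 - 2*s + 1) + 216*s**3*(s - 3)*(s + 2)*log(2) - 216*s**2*(s - 3)*(s + 2)*log(2) + 216*s**2*(s - 3)*(s + 2) + 27*s**2*(s - 3)*(s**2 - 2*s + 1))/(108*2**s*s**2*(s - 3)*(s + 2)*(s**2 - 2*s + 1))
  -2 < Re(s) < 3

integrate the 5 segments split at 1/2, 1, 3/2, 3, then add the results
over [0, 1/2), the kernel integral of t**2 enters the sum
∫ over [1/2, 1) of log(t)/t·t^(s-1) joins the sum
for t in [1, 3/2): the term is ∫ log(t)·t^(s-1)
segment [3/2, 3) carries exp(-t); integrate it
the [3, ∞) slice contributes ∫ t**(-3)·t^(s-1) dt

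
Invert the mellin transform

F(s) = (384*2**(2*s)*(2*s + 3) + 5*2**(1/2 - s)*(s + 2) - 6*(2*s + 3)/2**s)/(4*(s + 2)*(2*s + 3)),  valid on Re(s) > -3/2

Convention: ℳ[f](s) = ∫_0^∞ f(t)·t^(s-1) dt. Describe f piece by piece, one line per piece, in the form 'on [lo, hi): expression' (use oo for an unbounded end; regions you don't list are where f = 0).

on [0, 1/2): 5*t**(3/2)/2
on [1/2, 4): 6*t**2

cuts at 1/2: linearity sums the 2 kernel integrals
segment 0 to 1/2 holds 5*t**(3/2)/2; add its integral
between 1/2 and 4 the integrand is 6*t**2·t^(s-1)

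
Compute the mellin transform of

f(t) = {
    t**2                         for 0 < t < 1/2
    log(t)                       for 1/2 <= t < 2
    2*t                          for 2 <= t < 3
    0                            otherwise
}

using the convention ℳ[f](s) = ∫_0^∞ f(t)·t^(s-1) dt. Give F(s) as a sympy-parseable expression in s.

(-16*2**(2*s)*s**2*(s + 2) + 4*2**(2*s)*s*(s + 1)*(s + 2)*log(2) - 4*2**(2*s)*(s + 1)*(s + 2) + 24*6**s*s**2*(s + 2) + s**2*(s + 1) + 4*s*(s + 1)*(s + 2)*log(2) + 4*(s + 1)*(s + 2))/(4*2**s*s**2*(s + 1)*(s + 2))
  Re(s) > -2

decompose at 1/2, 2; ℳ[f](s) sums the 3 pieces' integrals
[0, 1/2) adds the kernel integral of t**2
∫ log(t)·t^(s-1) over [1/2, 2)
for t in [2, 3): the term is ∫ 2*t·t^(s-1)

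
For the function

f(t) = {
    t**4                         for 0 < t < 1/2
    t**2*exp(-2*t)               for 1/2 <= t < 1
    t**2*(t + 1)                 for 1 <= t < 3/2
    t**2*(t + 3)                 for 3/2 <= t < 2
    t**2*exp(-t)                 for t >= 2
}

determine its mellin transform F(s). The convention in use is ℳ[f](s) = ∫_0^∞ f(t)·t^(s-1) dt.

invert the shared t-power to get t**2 on [0, 1/2); exp(-2*t) on [1/2, 1); t + 1 on [1, 3/2); …
breakpoints 1/2, 1, 3/2, 2: one integral from each of the 5 segments
segment 0 to 1/2 holds t**4; add its integral
the [1/2, 1) slice contributes ∫ t**2*exp(-2*t)·t^(s-1) dt
for t in [1, 3/2): the term is ∫ t**2*(t + 1)·t^(s-1)
the [3/2, 2) slice contributes ∫ t**2*(t + 3)·t^(s-1) dt
∫ over [2, ∞) of t**2*exp(-t)·t^(s-1) joins the sum

(320*2**(2*s)*(s + 2)*(s + 4) + 192*2**(2*s)*(s + 4) + 16*2**s*(s + 2)*(s + 3)*(s + 4)*uppergamma(s + 2, 2) - 32*2**s*(s + 2)*(s + 4) - 16*2**s*(s + 4) - 72*3**s*(s + 2)*(s + 4) - 72*3**s*(s + 4) + 4*(s + 2)*(s + 3)*(s + 4)*uppergamma(s + 2, 1) - 4*(s + 2)*(s + 3)*(s + 4)*uppergamma(s + 2, 2) + (s + 2)*(s + 3))/(16*2**s*(s + 2)*(s + 3)*(s + 4))
  Re(s) > -4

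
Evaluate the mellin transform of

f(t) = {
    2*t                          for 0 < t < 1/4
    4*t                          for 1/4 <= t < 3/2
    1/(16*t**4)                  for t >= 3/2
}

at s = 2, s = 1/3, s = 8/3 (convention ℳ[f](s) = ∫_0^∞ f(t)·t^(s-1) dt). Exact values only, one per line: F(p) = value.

peel off the common scale on t: t on [0, 1/2); 2*t on [1/2, 3); t**(-4) on [3, ∞)
slice at 1/4, 3/2, transform all 3 pieces, and sum them
piece [0, 1/4): integrate 2*t against the kernel
on [1/4, 3/2): add ∫ 4*t·t^(s-1) dt
∫ over [3/2, ∞) of 1/(16*t**4)·t^(s-1) joins the sum

F(2) = 1297/288
F(1/3) = 2**(1/3)*(-891 + 10700*6**(1/3))/4752
F(8/3) = 2**(2/3)*(-9 + 3910*6**(2/3))/4224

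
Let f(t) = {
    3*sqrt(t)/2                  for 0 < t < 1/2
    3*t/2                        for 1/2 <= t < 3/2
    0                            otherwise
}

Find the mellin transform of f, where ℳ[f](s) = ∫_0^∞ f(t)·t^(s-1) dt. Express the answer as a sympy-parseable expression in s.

3*(3*3**s*(2*s + 1) - 2*s + 2*sqrt(2)*(s + 1) - 1)/(4*2**s*(s + 1)*(2*s + 1))
  Re(s) > -1/2

summing 2 kernel integrals split by 1/2 yields ℳ[f](s)
∫ 3*sqrt(t)/2·t^(s-1) over [0, 1/2)
segment [1/2, 3/2) carries 3*t/2; integrate it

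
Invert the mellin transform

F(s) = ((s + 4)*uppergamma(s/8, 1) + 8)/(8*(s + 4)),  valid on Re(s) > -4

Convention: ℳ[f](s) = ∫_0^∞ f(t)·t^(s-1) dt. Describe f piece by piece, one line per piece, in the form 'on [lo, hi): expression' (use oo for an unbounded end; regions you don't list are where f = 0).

on [0, 1): t**4
on [1, oo): exp(-t**8)

the power substitution comes off first: t**2 on [0, 1); exp(-t**4) on [1, ∞)
reversing the power substitution: t on [0, 1); exp(-t**2) on [1, ∞)
strip the power substitution: sqrt(t) on [0, 1); exp(-t) on [1, ∞)
treat the 2 regions marked off by 1 separately and sum
segment [0, 1) carries t**4; integrate it
segment 1 to ∞ holds exp(-t**8); add its integral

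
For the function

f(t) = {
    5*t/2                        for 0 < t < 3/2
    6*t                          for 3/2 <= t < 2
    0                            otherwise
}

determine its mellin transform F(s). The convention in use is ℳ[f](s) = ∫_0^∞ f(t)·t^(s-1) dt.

3*(16*2**s - 7*(3/2)**s)/(4*(s + 1))
  Re(s) > -1

cuts at 3/2: linearity sums the 2 kernel integrals
on [0, 3/2): add ∫ 5*t/2·t^(s-1) dt
over [3/2, 2), the kernel integral of 6*t enters the sum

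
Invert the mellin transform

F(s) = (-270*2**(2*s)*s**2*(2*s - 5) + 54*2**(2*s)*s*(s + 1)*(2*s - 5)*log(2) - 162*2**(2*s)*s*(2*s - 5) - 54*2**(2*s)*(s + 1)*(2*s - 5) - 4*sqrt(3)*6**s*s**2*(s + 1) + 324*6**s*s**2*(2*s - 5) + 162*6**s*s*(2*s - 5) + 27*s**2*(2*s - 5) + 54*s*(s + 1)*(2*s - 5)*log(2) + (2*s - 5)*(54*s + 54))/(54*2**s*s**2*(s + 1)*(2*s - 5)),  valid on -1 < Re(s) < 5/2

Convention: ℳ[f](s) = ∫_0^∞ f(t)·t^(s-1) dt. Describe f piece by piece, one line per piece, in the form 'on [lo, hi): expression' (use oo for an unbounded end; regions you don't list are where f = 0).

on [0, 1/2): t
on [1/2, 2): log(t)
on [2, 3): t + 3
on [3, oo): t**(-5/2)

decompose at 1/2, 2, 3; ℳ[f](s) sums the 4 pieces' integrals
the [0, 1/2) slice contributes ∫ t·t^(s-1) dt
on [1/2, 2): add ∫ log(t)·t^(s-1) dt
for t in [2, 3): the term is ∫ (t + 3)·t^(s-1)
segment [3, ∞) carries t**(-5/2); integrate it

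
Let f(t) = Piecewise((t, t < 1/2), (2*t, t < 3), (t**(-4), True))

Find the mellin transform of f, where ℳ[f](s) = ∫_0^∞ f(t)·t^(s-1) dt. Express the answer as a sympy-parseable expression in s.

f breaks at 1/2, 3 into 3 integrals to sum
∫ over [0, 1/2) of t·t^(s-1) joins the sum
for t in [1/2, 3): the term is ∫ 2*t·t^(s-1)
the [3, ∞) slice contributes ∫ t**(-4)·t^(s-1) dt

(970*6**s*s - 3890*6**s - 81*s + 324)/(162*2**s*(s**2 - 3*s - 4))
  -1 < Re(s) < 4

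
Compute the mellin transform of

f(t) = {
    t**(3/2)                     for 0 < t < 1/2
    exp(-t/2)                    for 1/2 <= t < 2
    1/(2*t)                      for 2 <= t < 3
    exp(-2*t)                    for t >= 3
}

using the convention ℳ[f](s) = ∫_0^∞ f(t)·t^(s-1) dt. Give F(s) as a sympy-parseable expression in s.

(12*24**s*(s - 1)*(2*s + 3)*uppergamma(s, 1/4) - 12*24**s*(s - 1)*(2*s + 3)*uppergamma(s, 1) - 3*24**s*(2*s + 3) + 2*36**s*(2*s + 3) + 12*6**s*(s - 1)*(2*s + 3)*uppergamma(s, 6) + 6*sqrt(2)*6**s*(s - 1))/(12*12**s*(s - 1)*(2*s + 3))
  Re(s) > -3/2

linearity at 1/2, 2, 3 turns ℳ[f](s) into 4 summed integrals
the [0, 1/2) slice contributes ∫ t**(3/2)·t^(s-1) dt
piece [1/2, 2): integrate exp(-t/2) against the kernel
over [2, 3), the kernel integral of 1/(2*t) enters the sum
piece [3, ∞): integrate exp(-2*t) against the kernel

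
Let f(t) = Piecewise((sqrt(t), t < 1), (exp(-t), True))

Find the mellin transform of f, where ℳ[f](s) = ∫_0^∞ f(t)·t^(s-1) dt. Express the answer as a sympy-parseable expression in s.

split f at 1: ℳ[f](s) collects 2 kernel integrals
[0, 1) adds the kernel integral of sqrt(t)
over [1, ∞), the kernel integral of exp(-t) enters the sum

((2*s + 1)*uppergamma(s, 1) + 2)/(2*s + 1)
  Re(s) > -1/2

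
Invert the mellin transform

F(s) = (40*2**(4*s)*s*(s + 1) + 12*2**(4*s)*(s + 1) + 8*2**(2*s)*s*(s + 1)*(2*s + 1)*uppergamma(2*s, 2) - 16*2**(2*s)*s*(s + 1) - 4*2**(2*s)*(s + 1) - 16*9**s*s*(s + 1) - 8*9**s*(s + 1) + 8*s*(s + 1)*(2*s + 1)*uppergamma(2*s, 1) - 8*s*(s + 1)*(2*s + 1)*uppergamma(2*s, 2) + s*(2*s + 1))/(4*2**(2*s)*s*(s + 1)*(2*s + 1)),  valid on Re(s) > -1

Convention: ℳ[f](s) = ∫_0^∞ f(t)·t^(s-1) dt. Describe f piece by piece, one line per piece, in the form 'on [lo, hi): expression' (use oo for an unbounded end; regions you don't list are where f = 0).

on [0, 1/4): t
on [1/4, 1): exp(-2*sqrt(t))
on [1, 9/4): sqrt(t) + 1
on [9/4, 4): sqrt(t) + 3
on [4, oo): exp(-sqrt(t))

the power substitution comes off first: t**2 on [0, 1/2); exp(-2*t) on [1/2, 1); t + 1 on [1, 3/2); …
integrate the 5 segments split at 1/4, 1, 9/4, 4, then add the results
over [0, 1/4), the kernel integral of t enters the sum
for t in [1/4, 1): the term is ∫ exp(-2*sqrt(t))·t^(s-1)
the [1, 9/4) slice contributes ∫ (sqrt(t) + 1)·t^(s-1) dt
on [9/4, 4): add ∫ (sqrt(t) + 3)·t^(s-1) dt
[4, ∞) adds the kernel integral of exp(-sqrt(t))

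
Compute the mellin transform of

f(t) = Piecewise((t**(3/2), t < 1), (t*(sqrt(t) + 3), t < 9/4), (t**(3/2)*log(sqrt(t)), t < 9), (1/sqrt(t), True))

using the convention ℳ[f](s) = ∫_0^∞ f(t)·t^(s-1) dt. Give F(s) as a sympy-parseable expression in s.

2**(-2*s - 2)*(-324*2**(2*s + 2)*(s + 1)*(2*s - 1)*(4*s + 4*(s + 1)**2 + 5) - 162*2**(2*s + 2)*(2*s - 1)*(4*s + 4*(s + 1)**2 + 5) - 324*3**(2*s + 2)*(s + 1)**2*(2*s - 1)*(2*s + 3)*log(3) + 324*3**(2*s + 2)*(s + 1)**2*(2*s - 1)*(2*s + 3)*log(2) - 162*3**(2*s + 2)*(s + 1)*(2*s - 1)*(2*s + 3)*log(3) + 162*3**(2*s + 2)*(s + 1)*(2*s - 1)*(2*s + 3)*log(2) + 162*3**(2*s + 2)*(s + 1)*(2*s - 1)*(2*s + 3) + 486*3**(2*s + 2)*(s + 1)*(2*s - 1)*(4*s + 4*(s + 1)**2 + 5) + 162*3**(2*s + 2)*(2*s - 1)*(4*s + 4*(s + 1)**2 + 5) + 648*6**(2*s + 2)*(s + 1)**2*(2*s - 1)*(2*s + 3)*log(3) - 324*6**(2*s + 2)*(s + 1)*(2*s - 1)*(2*s + 3) + 324*6**(2*s + 2)*(s + 1)*(2*s - 1)*(2*s + 3)*log(3) - 4*6**(2*s + 2)*(s + 1)*(2*s + 3)*(4*s + 4*(s + 1)**2 + 5))/(54*(s + 1)*(2*s - 1)*(2*s + 3)*(4*s + 4*(s + 1)**2 + 5))
  -3/2 < Re(s) < 1/2

strip the shared t-power: sqrt(t) on [0, 1); sqrt(t) + 3 on [1, 9/4); sqrt(t)*log(sqrt(t)) on [9/4, 9); …
remove the power substitution first: t on [0, 1); t + 3 on [1, 3/2); t*log(t) on [3/2, 3); …
cuts at 1, 9/4, 9: linearity sums the 4 kernel integrals
piece [0, 1): integrate t**(3/2) against the kernel
piece [1, 9/4): integrate t*(sqrt(t) + 3) against the kernel
segment 9/4 to 9 holds t**(3/2)*log(sqrt(t)); add its integral
[9, ∞) adds the kernel integral of 1/sqrt(t)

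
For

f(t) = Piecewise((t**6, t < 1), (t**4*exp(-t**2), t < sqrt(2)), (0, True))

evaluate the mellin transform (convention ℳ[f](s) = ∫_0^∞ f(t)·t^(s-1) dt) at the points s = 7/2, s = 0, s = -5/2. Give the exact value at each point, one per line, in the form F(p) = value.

strip the power substitution: t**3 on [0, 1); t**2*exp(-t) on [1, 2)
invert the shared t-power to get t on [0, 1); exp(-t) on [1, 2)
breakpoints 1: one integral from each of the 2 segments
for t in [0, 1): the term is ∫ t**6·t^(s-1)
between 1 and sqrt(2) the integrand is t**4*exp(-t**2)·t^(s-1)

F(7/2) = -uppergamma(15/4, 2)/2 + 2/19 + uppergamma(15/4, 1)/2
F(0) = (-9 + exp(2) + 6*E)*exp(-2)/6
F(-5/2) = -uppergamma(3/4, 2)/2 + uppergamma(3/4, 1)/2 + 2/7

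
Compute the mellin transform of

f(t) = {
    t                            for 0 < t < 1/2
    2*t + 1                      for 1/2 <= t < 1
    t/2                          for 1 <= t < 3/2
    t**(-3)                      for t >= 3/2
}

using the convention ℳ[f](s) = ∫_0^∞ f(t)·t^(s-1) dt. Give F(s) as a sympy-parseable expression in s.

(270*2**s*s**2 - 702*2**s*s - 324*2**s + 49*3**s*s**2 - 275*3**s*s - 162*s**2 + 378*s + 324)/(108*2**s*s*(s**2 - 2*s - 3))
  -1 < Re(s) < 3

f breaks at 1/2, 1, 3/2 into 4 integrals to sum
on [0, 1/2): add ∫ t·t^(s-1) dt
on [1/2, 1) integrate f = (2*t + 1) against the kernel
piece [1, 3/2): integrate t/2 against the kernel
segment [3/2, ∞) carries t**(-3); integrate it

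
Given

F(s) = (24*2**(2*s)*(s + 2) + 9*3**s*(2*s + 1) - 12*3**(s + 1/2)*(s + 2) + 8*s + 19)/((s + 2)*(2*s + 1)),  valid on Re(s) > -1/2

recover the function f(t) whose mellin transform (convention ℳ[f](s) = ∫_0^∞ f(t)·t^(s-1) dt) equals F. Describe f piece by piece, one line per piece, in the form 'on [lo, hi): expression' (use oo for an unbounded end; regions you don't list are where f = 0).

on [0, 1): 5*sqrt(t)
on [1, 3): t**2
on [3, 4): 6*sqrt(t)

treat the 3 regions marked off by 1, 3 separately and sum
on [0, 1) integrate f = 5*sqrt(t) against the kernel
[1, 3) adds the kernel integral of t**2
segment [3, 4) carries 6*sqrt(t); integrate it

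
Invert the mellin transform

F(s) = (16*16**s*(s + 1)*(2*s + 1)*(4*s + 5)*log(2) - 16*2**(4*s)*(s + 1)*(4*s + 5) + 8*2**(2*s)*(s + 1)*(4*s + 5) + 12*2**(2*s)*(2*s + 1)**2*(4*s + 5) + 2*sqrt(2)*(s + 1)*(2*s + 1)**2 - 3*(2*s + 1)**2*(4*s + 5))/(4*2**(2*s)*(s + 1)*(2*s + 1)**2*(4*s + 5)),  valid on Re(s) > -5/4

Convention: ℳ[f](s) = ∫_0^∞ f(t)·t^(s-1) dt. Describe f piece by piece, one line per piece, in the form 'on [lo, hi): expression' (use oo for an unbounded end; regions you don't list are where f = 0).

back out the power substitution: t**(5/2) on [0, 1/2); 3*t**2 on [1/2, 1); t*log(t) on [1, 2)
the shared t-power comes off first: t**(3/2) on [0, 1/2); 3*t on [1/2, 1); log(t) on [1, 2)
f breaks at 1/4, 1 into 3 integrals to sum
on [0, 1/4): add ∫ t**(5/4)·t^(s-1) dt
∫ over [1/4, 1) of 3*t·t^(s-1) joins the sum
∫ over [1, 4) of sqrt(t)*log(sqrt(t))·t^(s-1) joins the sum

on [0, 1/4): t**(5/4)
on [1/4, 1): 3*t
on [1, 4): sqrt(t)*log(sqrt(t))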